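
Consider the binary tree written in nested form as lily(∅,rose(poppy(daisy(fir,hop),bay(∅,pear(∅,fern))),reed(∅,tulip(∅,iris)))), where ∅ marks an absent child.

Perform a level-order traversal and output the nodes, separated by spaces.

Level-order visits nodes level by level from the root, left to right within each level.
Level 0: lily
Level 1: rose
Level 2: poppy, reed
Level 3: daisy, bay, tulip
Level 4: fir, hop, pear, iris
Level 5: fern

lily rose poppy reed daisy bay tulip fir hop pear iris fern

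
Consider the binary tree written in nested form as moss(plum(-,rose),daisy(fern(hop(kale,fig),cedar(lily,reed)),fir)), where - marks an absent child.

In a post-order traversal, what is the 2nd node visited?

plum

Post-order visits the left subtree, then the right subtree, then the node.
At moss: go left to plum.
  At plum: no left child.
  At plum: go right to rose.
    rose is a leaf — visit rose.
  Visit plum.
At moss: go right to daisy.
  At daisy: go left to fern.
    At fern: go left to hop.
      At hop: go left to kale.
        kale is a leaf — visit kale.
      At hop: go right to fig.
        fig is a leaf — visit fig.
      Visit hop.
    At fern: go right to cedar.
      At cedar: go left to lily.
        lily is a leaf — visit lily.
      At cedar: go right to reed.
        reed is a leaf — visit reed.
      Visit cedar.
    Visit fern.
  At daisy: go right to fir.
    fir is a leaf — visit fir.
  Visit daisy.
Visit moss.
Full post-order sequence: rose, plum, kale, fig, hop, lily, reed, cedar, fern, fir, daisy, moss.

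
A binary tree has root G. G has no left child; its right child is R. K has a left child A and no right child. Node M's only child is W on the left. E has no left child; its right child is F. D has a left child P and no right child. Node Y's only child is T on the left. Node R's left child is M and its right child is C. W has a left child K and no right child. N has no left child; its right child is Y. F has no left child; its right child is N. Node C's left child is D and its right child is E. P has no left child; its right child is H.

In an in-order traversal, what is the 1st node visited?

In-order visits the left subtree, then the node, then the right subtree.
At G: no left child.
Visit G.
At G: go right to R.
  At R: go left to M.
    At M: go left to W.
      At W: go left to K.
        At K: go left to A.
          A is a leaf — visit A.
        Visit K.
        At K: no right child.
      Visit W.
      At W: no right child.
    Visit M.
    At M: no right child.
  Visit R.
  At R: go right to C.
    At C: go left to D.
      At D: go left to P.
        At P: no left child.
        Visit P.
        At P: go right to H.
          H is a leaf — visit H.
      Visit D.
      At D: no right child.
    Visit C.
    At C: go right to E.
      At E: no left child.
      Visit E.
      At E: go right to F.
        At F: no left child.
        Visit F.
        At F: go right to N.
          At N: no left child.
          Visit N.
          At N: go right to Y.
            At Y: go left to T.
              T is a leaf — visit T.
            Visit Y.
            At Y: no right child.
Full in-order sequence: G, A, K, W, M, R, P, H, D, C, E, F, N, T, Y.

G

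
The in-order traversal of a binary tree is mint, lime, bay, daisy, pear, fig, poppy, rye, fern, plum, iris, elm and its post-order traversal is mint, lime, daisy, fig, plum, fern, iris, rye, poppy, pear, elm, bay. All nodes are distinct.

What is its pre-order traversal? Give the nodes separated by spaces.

bay lime mint elm pear daisy poppy fig rye iris fern plum

The last element of post-order is the root; it splits in-order into left and right subtrees.
Root bay: left subtree has 2 nodes {mint, lime}, right has 9 {daisy, pear, fig, poppy, rye, fern, plum, iris, elm}.
  Root lime: left subtree has 1 node {mint}, right has 0 { }.
  Root elm: left subtree has 8 nodes {daisy, pear, fig, poppy, rye, fern, plum, iris}, right has 0 { }.
    Root pear: left subtree has 1 node {daisy}, right has 6 {fig, poppy, rye, fern, plum, iris}.
      Root poppy: left subtree has 1 node {fig}, right has 4 {rye, fern, plum, iris}.
        Root rye: left subtree has 0 nodes { }, right has 3 {fern, plum, iris}.
          Root iris: left subtree has 2 nodes {fern, plum}, right has 0 { }.
            Root fern: left subtree has 0 nodes { }, right has 1 {plum}.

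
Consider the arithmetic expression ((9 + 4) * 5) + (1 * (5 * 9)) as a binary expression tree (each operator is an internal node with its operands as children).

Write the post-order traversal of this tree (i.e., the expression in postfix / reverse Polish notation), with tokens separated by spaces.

Post-order on an expression tree gives postfix notation: for each operator, emit left operand, right operand, then the operator.

9 4 + 5 * 1 5 9 * * +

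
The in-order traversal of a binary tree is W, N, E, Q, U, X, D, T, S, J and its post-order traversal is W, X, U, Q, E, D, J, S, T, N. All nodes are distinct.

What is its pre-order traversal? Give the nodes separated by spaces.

N W T D E Q U X S J

The last element of post-order is the root; it splits in-order into left and right subtrees.
Root N: left subtree has 1 node {W}, right has 8 {E, Q, U, X, D, T, S, J}.
  Root T: left subtree has 5 nodes {E, Q, U, X, D}, right has 2 {S, J}.
    Root D: left subtree has 4 nodes {E, Q, U, X}, right has 0 { }.
      Root E: left subtree has 0 nodes { }, right has 3 {Q, U, X}.
        Root Q: left subtree has 0 nodes { }, right has 2 {U, X}.
          Root U: left subtree has 0 nodes { }, right has 1 {X}.
    Root S: left subtree has 0 nodes { }, right has 1 {J}.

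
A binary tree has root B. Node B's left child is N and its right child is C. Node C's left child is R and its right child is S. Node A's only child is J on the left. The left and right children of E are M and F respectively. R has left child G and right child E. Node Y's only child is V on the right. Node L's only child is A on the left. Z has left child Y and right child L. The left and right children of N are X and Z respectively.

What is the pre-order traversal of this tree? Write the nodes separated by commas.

Pre-order visits the node, then its left subtree, then its right subtree.
Visit B.
At B: go left to N.
  Visit N.
  At N: go left to X.
    X is a leaf — visit X.
  At N: go right to Z.
    Visit Z.
    At Z: go left to Y.
      Visit Y.
      At Y: no left child.
      At Y: go right to V.
        V is a leaf — visit V.
    At Z: go right to L.
      Visit L.
      At L: go left to A.
        Visit A.
        At A: go left to J.
          J is a leaf — visit J.
        At A: no right child.
      At L: no right child.
At B: go right to C.
  Visit C.
  At C: go left to R.
    Visit R.
    At R: go left to G.
      G is a leaf — visit G.
    At R: go right to E.
      Visit E.
      At E: go left to M.
        M is a leaf — visit M.
      At E: go right to F.
        F is a leaf — visit F.
  At C: go right to S.
    S is a leaf — visit S.

B, N, X, Z, Y, V, L, A, J, C, R, G, E, M, F, S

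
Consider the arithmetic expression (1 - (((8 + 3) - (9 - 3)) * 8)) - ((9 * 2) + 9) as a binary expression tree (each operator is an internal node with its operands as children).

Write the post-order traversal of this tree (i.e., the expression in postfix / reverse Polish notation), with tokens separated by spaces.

1 8 3 + 9 3 - - 8 * - 9 2 * 9 + -

Post-order on an expression tree gives postfix notation: for each operator, emit left operand, right operand, then the operator.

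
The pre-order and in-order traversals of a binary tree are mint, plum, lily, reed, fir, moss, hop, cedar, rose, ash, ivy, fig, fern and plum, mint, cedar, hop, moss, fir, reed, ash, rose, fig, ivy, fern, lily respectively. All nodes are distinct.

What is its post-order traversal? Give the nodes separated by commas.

The first element of pre-order is the root; it splits in-order into left and right subtrees.
Root mint: left subtree has 1 node {plum}, right has 11 {cedar, hop, moss, fir, reed, ash, rose, fig, ivy, fern, lily}.
  Root lily: left subtree has 10 nodes {cedar, hop, moss, fir, reed, ash, rose, fig, ivy, fern}, right has 0 { }.
    Root reed: left subtree has 4 nodes {cedar, hop, moss, fir}, right has 5 {ash, rose, fig, ivy, fern}.
      Root fir: left subtree has 3 nodes {cedar, hop, moss}, right has 0 { }.
        Root moss: left subtree has 2 nodes {cedar, hop}, right has 0 { }.
          Root hop: left subtree has 1 node {cedar}, right has 0 { }.
      Root rose: left subtree has 1 node {ash}, right has 3 {fig, ivy, fern}.
        Root ivy: left subtree has 1 node {fig}, right has 1 {fern}.

plum, cedar, hop, moss, fir, ash, fig, fern, ivy, rose, reed, lily, mint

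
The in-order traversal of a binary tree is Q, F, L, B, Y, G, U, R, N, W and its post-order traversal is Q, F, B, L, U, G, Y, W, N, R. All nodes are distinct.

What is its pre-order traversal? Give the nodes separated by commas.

The last element of post-order is the root; it splits in-order into left and right subtrees.
Root R: left subtree has 7 nodes {Q, F, L, B, Y, G, U}, right has 2 {N, W}.
  Root Y: left subtree has 4 nodes {Q, F, L, B}, right has 2 {G, U}.
    Root L: left subtree has 2 nodes {Q, F}, right has 1 {B}.
      Root F: left subtree has 1 node {Q}, right has 0 { }.
    Root G: left subtree has 0 nodes { }, right has 1 {U}.
  Root N: left subtree has 0 nodes { }, right has 1 {W}.

R, Y, L, F, Q, B, G, U, N, W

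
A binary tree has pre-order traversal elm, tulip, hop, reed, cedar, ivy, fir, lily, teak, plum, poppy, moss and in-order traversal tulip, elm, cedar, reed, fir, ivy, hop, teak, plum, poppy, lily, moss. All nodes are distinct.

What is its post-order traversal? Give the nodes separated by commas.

tulip, cedar, fir, ivy, reed, poppy, plum, teak, moss, lily, hop, elm

The first element of pre-order is the root; it splits in-order into left and right subtrees.
Root elm: left subtree has 1 node {tulip}, right has 10 {cedar, reed, fir, ivy, hop, teak, plum, poppy, lily, moss}.
  Root hop: left subtree has 4 nodes {cedar, reed, fir, ivy}, right has 5 {teak, plum, poppy, lily, moss}.
    Root reed: left subtree has 1 node {cedar}, right has 2 {fir, ivy}.
      Root ivy: left subtree has 1 node {fir}, right has 0 { }.
    Root lily: left subtree has 3 nodes {teak, plum, poppy}, right has 1 {moss}.
      Root teak: left subtree has 0 nodes { }, right has 2 {plum, poppy}.
        Root plum: left subtree has 0 nodes { }, right has 1 {poppy}.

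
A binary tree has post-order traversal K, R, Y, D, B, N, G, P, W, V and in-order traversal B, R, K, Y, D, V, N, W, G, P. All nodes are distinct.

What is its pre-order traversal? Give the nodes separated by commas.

The last element of post-order is the root; it splits in-order into left and right subtrees.
Root V: left subtree has 5 nodes {B, R, K, Y, D}, right has 4 {N, W, G, P}.
  Root B: left subtree has 0 nodes { }, right has 4 {R, K, Y, D}.
    Root D: left subtree has 3 nodes {R, K, Y}, right has 0 { }.
      Root Y: left subtree has 2 nodes {R, K}, right has 0 { }.
        Root R: left subtree has 0 nodes { }, right has 1 {K}.
  Root W: left subtree has 1 node {N}, right has 2 {G, P}.
    Root P: left subtree has 1 node {G}, right has 0 { }.

V, B, D, Y, R, K, W, N, P, G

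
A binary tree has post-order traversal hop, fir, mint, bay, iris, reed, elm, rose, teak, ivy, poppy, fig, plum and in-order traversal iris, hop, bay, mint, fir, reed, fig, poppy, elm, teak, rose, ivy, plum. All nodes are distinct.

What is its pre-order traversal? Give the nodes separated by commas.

plum, fig, reed, iris, bay, hop, mint, fir, poppy, ivy, teak, elm, rose

The last element of post-order is the root; it splits in-order into left and right subtrees.
Root plum: left subtree has 12 nodes {iris, hop, bay, mint, fir, reed, fig, poppy, elm, teak, rose, ivy}, right has 0 { }.
  Root fig: left subtree has 6 nodes {iris, hop, bay, mint, fir, reed}, right has 5 {poppy, elm, teak, rose, ivy}.
    Root reed: left subtree has 5 nodes {iris, hop, bay, mint, fir}, right has 0 { }.
      Root iris: left subtree has 0 nodes { }, right has 4 {hop, bay, mint, fir}.
        Root bay: left subtree has 1 node {hop}, right has 2 {mint, fir}.
          Root mint: left subtree has 0 nodes { }, right has 1 {fir}.
    Root poppy: left subtree has 0 nodes { }, right has 4 {elm, teak, rose, ivy}.
      Root ivy: left subtree has 3 nodes {elm, teak, rose}, right has 0 { }.
        Root teak: left subtree has 1 node {elm}, right has 1 {rose}.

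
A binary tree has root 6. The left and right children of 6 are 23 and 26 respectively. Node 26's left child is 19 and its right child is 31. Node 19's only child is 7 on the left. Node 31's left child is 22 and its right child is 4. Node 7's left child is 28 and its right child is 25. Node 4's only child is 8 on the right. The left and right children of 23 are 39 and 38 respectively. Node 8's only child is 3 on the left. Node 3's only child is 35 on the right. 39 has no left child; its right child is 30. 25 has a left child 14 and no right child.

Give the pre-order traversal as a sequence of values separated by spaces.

Pre-order visits the node, then its left subtree, then its right subtree.
Visit 6.
At 6: go left to 23.
  Visit 23.
  At 23: go left to 39.
    Visit 39.
    At 39: no left child.
    At 39: go right to 30.
      30 is a leaf — visit 30.
  At 23: go right to 38.
    38 is a leaf — visit 38.
At 6: go right to 26.
  Visit 26.
  At 26: go left to 19.
    Visit 19.
    At 19: go left to 7.
      Visit 7.
      At 7: go left to 28.
        28 is a leaf — visit 28.
      At 7: go right to 25.
        Visit 25.
        At 25: go left to 14.
          14 is a leaf — visit 14.
        At 25: no right child.
    At 19: no right child.
  At 26: go right to 31.
    Visit 31.
    At 31: go left to 22.
      22 is a leaf — visit 22.
    At 31: go right to 4.
      Visit 4.
      At 4: no left child.
      At 4: go right to 8.
        Visit 8.
        At 8: go left to 3.
          Visit 3.
          At 3: no left child.
          At 3: go right to 35.
            35 is a leaf — visit 35.
        At 8: no right child.

6 23 39 30 38 26 19 7 28 25 14 31 22 4 8 3 35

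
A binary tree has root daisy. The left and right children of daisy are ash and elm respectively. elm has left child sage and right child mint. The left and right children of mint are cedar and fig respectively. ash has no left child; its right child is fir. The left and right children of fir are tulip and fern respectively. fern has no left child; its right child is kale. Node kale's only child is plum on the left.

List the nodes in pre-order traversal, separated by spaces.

daisy ash fir tulip fern kale plum elm sage mint cedar fig

Pre-order visits the node, then its left subtree, then its right subtree.
Visit daisy.
At daisy: go left to ash.
  Visit ash.
  At ash: no left child.
  At ash: go right to fir.
    Visit fir.
    At fir: go left to tulip.
      tulip is a leaf — visit tulip.
    At fir: go right to fern.
      Visit fern.
      At fern: no left child.
      At fern: go right to kale.
        Visit kale.
        At kale: go left to plum.
          plum is a leaf — visit plum.
        At kale: no right child.
At daisy: go right to elm.
  Visit elm.
  At elm: go left to sage.
    sage is a leaf — visit sage.
  At elm: go right to mint.
    Visit mint.
    At mint: go left to cedar.
      cedar is a leaf — visit cedar.
    At mint: go right to fig.
      fig is a leaf — visit fig.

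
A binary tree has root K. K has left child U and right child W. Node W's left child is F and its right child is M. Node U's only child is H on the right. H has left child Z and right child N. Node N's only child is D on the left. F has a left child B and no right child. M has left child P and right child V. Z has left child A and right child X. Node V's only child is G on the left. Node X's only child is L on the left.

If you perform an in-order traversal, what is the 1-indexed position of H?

In-order visits the left subtree, then the node, then the right subtree.
At K: go left to U.
  At U: no left child.
  Visit U.
  At U: go right to H.
    At H: go left to Z.
      At Z: go left to A.
        A is a leaf — visit A.
      Visit Z.
      At Z: go right to X.
        At X: go left to L.
          L is a leaf — visit L.
        Visit X.
        At X: no right child.
    Visit H.
    At H: go right to N.
      At N: go left to D.
        D is a leaf — visit D.
      Visit N.
      At N: no right child.
Visit K.
At K: go right to W.
  At W: go left to F.
    At F: go left to B.
      B is a leaf — visit B.
    Visit F.
    At F: no right child.
  Visit W.
  At W: go right to M.
    At M: go left to P.
      P is a leaf — visit P.
    Visit M.
    At M: go right to V.
      At V: go left to G.
        G is a leaf — visit G.
      Visit V.
      At V: no right child.
Full in-order sequence: U, A, Z, L, X, H, D, N, K, B, F, W, P, M, G, V.

6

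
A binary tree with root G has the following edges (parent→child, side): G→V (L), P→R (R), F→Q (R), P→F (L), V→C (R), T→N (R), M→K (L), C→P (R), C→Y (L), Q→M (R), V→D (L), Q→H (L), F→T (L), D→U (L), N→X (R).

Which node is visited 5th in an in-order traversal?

In-order visits the left subtree, then the node, then the right subtree.
At G: go left to V.
  At V: go left to D.
    At D: go left to U.
      U is a leaf — visit U.
    Visit D.
    At D: no right child.
  Visit V.
  At V: go right to C.
    At C: go left to Y.
      Y is a leaf — visit Y.
    Visit C.
    At C: go right to P.
      At P: go left to F.
        At F: go left to T.
          At T: no left child.
          Visit T.
          At T: go right to N.
            At N: no left child.
            Visit N.
            At N: go right to X.
              X is a leaf — visit X.
        Visit F.
        At F: go right to Q.
          At Q: go left to H.
            H is a leaf — visit H.
          Visit Q.
          At Q: go right to M.
            At M: go left to K.
              K is a leaf — visit K.
            Visit M.
            At M: no right child.
      Visit P.
      At P: go right to R.
        R is a leaf — visit R.
Visit G.
At G: no right child.
Full in-order sequence: U, D, V, Y, C, T, N, X, F, H, Q, K, M, P, R, G.

C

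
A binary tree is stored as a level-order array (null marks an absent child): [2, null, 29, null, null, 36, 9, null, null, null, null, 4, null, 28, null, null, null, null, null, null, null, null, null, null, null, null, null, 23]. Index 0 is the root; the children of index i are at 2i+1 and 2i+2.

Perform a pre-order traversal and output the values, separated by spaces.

Pre-order visits the node, then its left subtree, then its right subtree.
Visit 2.
At 2: no left child.
At 2: go right to 29.
  Visit 29.
  At 29: go left to 36.
    Visit 36.
    At 36: go left to 4.
      4 is a leaf — visit 4.
    At 36: no right child.
  At 29: go right to 9.
    Visit 9.
    At 9: go left to 28.
      Visit 28.
      At 28: go left to 23.
        23 is a leaf — visit 23.
      At 28: no right child.
    At 9: no right child.

2 29 36 4 9 28 23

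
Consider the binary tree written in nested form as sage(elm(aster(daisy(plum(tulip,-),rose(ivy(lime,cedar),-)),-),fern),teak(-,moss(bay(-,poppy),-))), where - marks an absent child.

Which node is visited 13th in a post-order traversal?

moss

Post-order visits the left subtree, then the right subtree, then the node.
At sage: go left to elm.
  At elm: go left to aster.
    At aster: go left to daisy.
      At daisy: go left to plum.
        At plum: go left to tulip.
          tulip is a leaf — visit tulip.
        At plum: no right child.
        Visit plum.
      At daisy: go right to rose.
        At rose: go left to ivy.
          At ivy: go left to lime.
            lime is a leaf — visit lime.
          At ivy: go right to cedar.
            cedar is a leaf — visit cedar.
          Visit ivy.
        At rose: no right child.
        Visit rose.
      Visit daisy.
    At aster: no right child.
    Visit aster.
  At elm: go right to fern.
    fern is a leaf — visit fern.
  Visit elm.
At sage: go right to teak.
  At teak: no left child.
  At teak: go right to moss.
    At moss: go left to bay.
      At bay: no left child.
      At bay: go right to poppy.
        poppy is a leaf — visit poppy.
      Visit bay.
    At moss: no right child.
    Visit moss.
  Visit teak.
Visit sage.
Full post-order sequence: tulip, plum, lime, cedar, ivy, rose, daisy, aster, fern, elm, poppy, bay, moss, teak, sage.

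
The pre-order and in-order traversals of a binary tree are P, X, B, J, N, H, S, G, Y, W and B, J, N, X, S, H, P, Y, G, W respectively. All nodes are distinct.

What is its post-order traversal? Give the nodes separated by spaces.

The first element of pre-order is the root; it splits in-order into left and right subtrees.
Root P: left subtree has 6 nodes {B, J, N, X, S, H}, right has 3 {Y, G, W}.
  Root X: left subtree has 3 nodes {B, J, N}, right has 2 {S, H}.
    Root B: left subtree has 0 nodes { }, right has 2 {J, N}.
      Root J: left subtree has 0 nodes { }, right has 1 {N}.
    Root H: left subtree has 1 node {S}, right has 0 { }.
  Root G: left subtree has 1 node {Y}, right has 1 {W}.

N J B S H X Y W G P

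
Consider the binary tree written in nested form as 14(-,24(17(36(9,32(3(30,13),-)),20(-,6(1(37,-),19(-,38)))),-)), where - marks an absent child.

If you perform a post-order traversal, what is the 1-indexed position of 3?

Post-order visits the left subtree, then the right subtree, then the node.
At 14: no left child.
At 14: go right to 24.
  At 24: go left to 17.
    At 17: go left to 36.
      At 36: go left to 9.
        9 is a leaf — visit 9.
      At 36: go right to 32.
        At 32: go left to 3.
          At 3: go left to 30.
            30 is a leaf — visit 30.
          At 3: go right to 13.
            13 is a leaf — visit 13.
          Visit 3.
        At 32: no right child.
        Visit 32.
      Visit 36.
    At 17: go right to 20.
      At 20: no left child.
      At 20: go right to 6.
        At 6: go left to 1.
          At 1: go left to 37.
            37 is a leaf — visit 37.
          At 1: no right child.
          Visit 1.
        At 6: go right to 19.
          At 19: no left child.
          At 19: go right to 38.
            38 is a leaf — visit 38.
          Visit 19.
        Visit 6.
      Visit 20.
    Visit 17.
  At 24: no right child.
  Visit 24.
Visit 14.
Full post-order sequence: 9, 30, 13, 3, 32, 36, 37, 1, 38, 19, 6, 20, 17, 24, 14.

4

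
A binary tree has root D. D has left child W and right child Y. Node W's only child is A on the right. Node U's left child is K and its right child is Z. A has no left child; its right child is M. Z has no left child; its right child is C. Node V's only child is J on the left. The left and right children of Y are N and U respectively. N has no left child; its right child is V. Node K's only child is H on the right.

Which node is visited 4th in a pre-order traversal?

M

Pre-order visits the node, then its left subtree, then its right subtree.
Visit D.
At D: go left to W.
  Visit W.
  At W: no left child.
  At W: go right to A.
    Visit A.
    At A: no left child.
    At A: go right to M.
      M is a leaf — visit M.
At D: go right to Y.
  Visit Y.
  At Y: go left to N.
    Visit N.
    At N: no left child.
    At N: go right to V.
      Visit V.
      At V: go left to J.
        J is a leaf — visit J.
      At V: no right child.
  At Y: go right to U.
    Visit U.
    At U: go left to K.
      Visit K.
      At K: no left child.
      At K: go right to H.
        H is a leaf — visit H.
    At U: go right to Z.
      Visit Z.
      At Z: no left child.
      At Z: go right to C.
        C is a leaf — visit C.
Full pre-order sequence: D, W, A, M, Y, N, V, J, U, K, H, Z, C.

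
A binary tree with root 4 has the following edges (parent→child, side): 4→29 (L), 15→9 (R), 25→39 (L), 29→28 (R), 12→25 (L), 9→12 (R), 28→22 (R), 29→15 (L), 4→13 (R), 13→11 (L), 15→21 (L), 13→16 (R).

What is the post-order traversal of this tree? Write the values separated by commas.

21, 39, 25, 12, 9, 15, 22, 28, 29, 11, 16, 13, 4

Post-order visits the left subtree, then the right subtree, then the node.
At 4: go left to 29.
  At 29: go left to 15.
    At 15: go left to 21.
      21 is a leaf — visit 21.
    At 15: go right to 9.
      At 9: no left child.
      At 9: go right to 12.
        At 12: go left to 25.
          At 25: go left to 39.
            39 is a leaf — visit 39.
          At 25: no right child.
          Visit 25.
        At 12: no right child.
        Visit 12.
      Visit 9.
    Visit 15.
  At 29: go right to 28.
    At 28: no left child.
    At 28: go right to 22.
      22 is a leaf — visit 22.
    Visit 28.
  Visit 29.
At 4: go right to 13.
  At 13: go left to 11.
    11 is a leaf — visit 11.
  At 13: go right to 16.
    16 is a leaf — visit 16.
  Visit 13.
Visit 4.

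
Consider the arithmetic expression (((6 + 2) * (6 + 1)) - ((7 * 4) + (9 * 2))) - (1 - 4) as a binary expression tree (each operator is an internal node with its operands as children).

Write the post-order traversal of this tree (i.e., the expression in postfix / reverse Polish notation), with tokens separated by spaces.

Post-order on an expression tree gives postfix notation: for each operator, emit left operand, right operand, then the operator.

6 2 + 6 1 + * 7 4 * 9 2 * + - 1 4 - -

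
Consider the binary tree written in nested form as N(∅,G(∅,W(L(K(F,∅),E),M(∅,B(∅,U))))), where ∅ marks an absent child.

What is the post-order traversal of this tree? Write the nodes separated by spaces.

Post-order visits the left subtree, then the right subtree, then the node.
At N: no left child.
At N: go right to G.
  At G: no left child.
  At G: go right to W.
    At W: go left to L.
      At L: go left to K.
        At K: go left to F.
          F is a leaf — visit F.
        At K: no right child.
        Visit K.
      At L: go right to E.
        E is a leaf — visit E.
      Visit L.
    At W: go right to M.
      At M: no left child.
      At M: go right to B.
        At B: no left child.
        At B: go right to U.
          U is a leaf — visit U.
        Visit B.
      Visit M.
    Visit W.
  Visit G.
Visit N.

F K E L U B M W G N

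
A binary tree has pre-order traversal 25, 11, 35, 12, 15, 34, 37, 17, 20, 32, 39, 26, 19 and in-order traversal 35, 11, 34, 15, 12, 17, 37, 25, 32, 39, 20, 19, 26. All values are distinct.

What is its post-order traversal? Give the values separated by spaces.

The first element of pre-order is the root; it splits in-order into left and right subtrees.
Root 25: left subtree has 7 nodes {35, 11, 34, 15, 12, 17, 37}, right has 5 {32, 39, 20, 19, 26}.
  Root 11: left subtree has 1 node {35}, right has 5 {34, 15, 12, 17, 37}.
    Root 12: left subtree has 2 nodes {34, 15}, right has 2 {17, 37}.
      Root 15: left subtree has 1 node {34}, right has 0 { }.
      Root 37: left subtree has 1 node {17}, right has 0 { }.
  Root 20: left subtree has 2 nodes {32, 39}, right has 2 {19, 26}.
    Root 32: left subtree has 0 nodes { }, right has 1 {39}.
    Root 26: left subtree has 1 node {19}, right has 0 { }.

35 34 15 17 37 12 11 39 32 19 26 20 25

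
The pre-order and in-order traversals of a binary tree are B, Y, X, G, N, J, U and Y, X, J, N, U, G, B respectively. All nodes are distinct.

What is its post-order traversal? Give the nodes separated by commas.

J, U, N, G, X, Y, B

The first element of pre-order is the root; it splits in-order into left and right subtrees.
Root B: left subtree has 6 nodes {Y, X, J, N, U, G}, right has 0 { }.
  Root Y: left subtree has 0 nodes { }, right has 5 {X, J, N, U, G}.
    Root X: left subtree has 0 nodes { }, right has 4 {J, N, U, G}.
      Root G: left subtree has 3 nodes {J, N, U}, right has 0 { }.
        Root N: left subtree has 1 node {J}, right has 1 {U}.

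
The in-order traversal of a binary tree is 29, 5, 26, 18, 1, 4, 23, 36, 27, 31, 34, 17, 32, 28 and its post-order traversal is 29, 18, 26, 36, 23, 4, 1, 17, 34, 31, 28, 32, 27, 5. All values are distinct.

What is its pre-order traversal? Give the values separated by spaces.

The last element of post-order is the root; it splits in-order into left and right subtrees.
Root 5: left subtree has 1 node {29}, right has 12 {26, 18, 1, 4, 23, 36, 27, 31, 34, 17, 32, 28}.
  Root 27: left subtree has 6 nodes {26, 18, 1, 4, 23, 36}, right has 5 {31, 34, 17, 32, 28}.
    Root 1: left subtree has 2 nodes {26, 18}, right has 3 {4, 23, 36}.
      Root 26: left subtree has 0 nodes { }, right has 1 {18}.
      Root 4: left subtree has 0 nodes { }, right has 2 {23, 36}.
        Root 23: left subtree has 0 nodes { }, right has 1 {36}.
    Root 32: left subtree has 3 nodes {31, 34, 17}, right has 1 {28}.
      Root 31: left subtree has 0 nodes { }, right has 2 {34, 17}.
        Root 34: left subtree has 0 nodes { }, right has 1 {17}.

5 29 27 1 26 18 4 23 36 32 31 34 17 28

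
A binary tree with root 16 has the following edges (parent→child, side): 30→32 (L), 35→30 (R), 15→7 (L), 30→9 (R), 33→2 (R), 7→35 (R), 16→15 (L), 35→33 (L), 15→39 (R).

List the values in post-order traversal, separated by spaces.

2 33 32 9 30 35 7 39 15 16

Post-order visits the left subtree, then the right subtree, then the node.
At 16: go left to 15.
  At 15: go left to 7.
    At 7: no left child.
    At 7: go right to 35.
      At 35: go left to 33.
        At 33: no left child.
        At 33: go right to 2.
          2 is a leaf — visit 2.
        Visit 33.
      At 35: go right to 30.
        At 30: go left to 32.
          32 is a leaf — visit 32.
        At 30: go right to 9.
          9 is a leaf — visit 9.
        Visit 30.
      Visit 35.
    Visit 7.
  At 15: go right to 39.
    39 is a leaf — visit 39.
  Visit 15.
At 16: no right child.
Visit 16.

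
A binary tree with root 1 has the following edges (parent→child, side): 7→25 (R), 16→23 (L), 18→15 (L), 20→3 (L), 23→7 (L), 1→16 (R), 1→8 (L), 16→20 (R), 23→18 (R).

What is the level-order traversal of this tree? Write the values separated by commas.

Level-order visits nodes level by level from the root, left to right within each level.
Level 0: 1
Level 1: 8, 16
Level 2: 23, 20
Level 3: 7, 18, 3
Level 4: 25, 15

1, 8, 16, 23, 20, 7, 18, 3, 25, 15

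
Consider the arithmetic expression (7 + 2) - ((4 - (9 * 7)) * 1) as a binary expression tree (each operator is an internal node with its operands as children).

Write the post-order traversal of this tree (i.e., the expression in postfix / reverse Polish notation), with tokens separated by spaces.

Post-order on an expression tree gives postfix notation: for each operator, emit left operand, right operand, then the operator.

7 2 + 4 9 7 * - 1 * -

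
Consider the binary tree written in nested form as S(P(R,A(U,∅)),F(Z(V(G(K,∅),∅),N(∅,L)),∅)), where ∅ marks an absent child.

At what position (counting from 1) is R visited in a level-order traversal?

Level-order visits nodes level by level from the root, left to right within each level.
Level 0: S
Level 1: P, F
Level 2: R, A, Z
Level 3: U, V, N
Level 4: G, L
Level 5: K
Full level-order sequence: S, P, F, R, A, Z, U, V, N, G, L, K.

4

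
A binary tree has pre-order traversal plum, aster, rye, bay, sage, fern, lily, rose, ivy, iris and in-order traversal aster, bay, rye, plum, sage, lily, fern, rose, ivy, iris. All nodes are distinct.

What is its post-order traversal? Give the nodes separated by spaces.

bay rye aster lily iris ivy rose fern sage plum

The first element of pre-order is the root; it splits in-order into left and right subtrees.
Root plum: left subtree has 3 nodes {aster, bay, rye}, right has 6 {sage, lily, fern, rose, ivy, iris}.
  Root aster: left subtree has 0 nodes { }, right has 2 {bay, rye}.
    Root rye: left subtree has 1 node {bay}, right has 0 { }.
  Root sage: left subtree has 0 nodes { }, right has 5 {lily, fern, rose, ivy, iris}.
    Root fern: left subtree has 1 node {lily}, right has 3 {rose, ivy, iris}.
      Root rose: left subtree has 0 nodes { }, right has 2 {ivy, iris}.
        Root ivy: left subtree has 0 nodes { }, right has 1 {iris}.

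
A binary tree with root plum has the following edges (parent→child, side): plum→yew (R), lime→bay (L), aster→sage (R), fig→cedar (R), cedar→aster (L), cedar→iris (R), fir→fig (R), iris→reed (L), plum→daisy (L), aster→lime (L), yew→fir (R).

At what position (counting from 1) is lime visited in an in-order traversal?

7

In-order visits the left subtree, then the node, then the right subtree.
At plum: go left to daisy.
  daisy is a leaf — visit daisy.
Visit plum.
At plum: go right to yew.
  At yew: no left child.
  Visit yew.
  At yew: go right to fir.
    At fir: no left child.
    Visit fir.
    At fir: go right to fig.
      At fig: no left child.
      Visit fig.
      At fig: go right to cedar.
        At cedar: go left to aster.
          At aster: go left to lime.
            At lime: go left to bay.
              bay is a leaf — visit bay.
            Visit lime.
            At lime: no right child.
          Visit aster.
          At aster: go right to sage.
            sage is a leaf — visit sage.
        Visit cedar.
        At cedar: go right to iris.
          At iris: go left to reed.
            reed is a leaf — visit reed.
          Visit iris.
          At iris: no right child.
Full in-order sequence: daisy, plum, yew, fir, fig, bay, lime, aster, sage, cedar, reed, iris.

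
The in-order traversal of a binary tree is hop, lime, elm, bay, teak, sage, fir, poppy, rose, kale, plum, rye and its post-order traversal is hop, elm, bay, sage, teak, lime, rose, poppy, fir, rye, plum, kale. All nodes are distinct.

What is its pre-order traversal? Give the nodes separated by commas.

The last element of post-order is the root; it splits in-order into left and right subtrees.
Root kale: left subtree has 9 nodes {hop, lime, elm, bay, teak, sage, fir, poppy, rose}, right has 2 {plum, rye}.
  Root fir: left subtree has 6 nodes {hop, lime, elm, bay, teak, sage}, right has 2 {poppy, rose}.
    Root lime: left subtree has 1 node {hop}, right has 4 {elm, bay, teak, sage}.
      Root teak: left subtree has 2 nodes {elm, bay}, right has 1 {sage}.
        Root bay: left subtree has 1 node {elm}, right has 0 { }.
    Root poppy: left subtree has 0 nodes { }, right has 1 {rose}.
  Root plum: left subtree has 0 nodes { }, right has 1 {rye}.

kale, fir, lime, hop, teak, bay, elm, sage, poppy, rose, plum, rye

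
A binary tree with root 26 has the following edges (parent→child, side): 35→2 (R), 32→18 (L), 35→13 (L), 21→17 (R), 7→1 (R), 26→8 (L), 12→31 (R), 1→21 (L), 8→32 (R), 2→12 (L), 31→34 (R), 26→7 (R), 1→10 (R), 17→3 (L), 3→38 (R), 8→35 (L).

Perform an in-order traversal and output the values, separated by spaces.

In-order visits the left subtree, then the node, then the right subtree.
At 26: go left to 8.
  At 8: go left to 35.
    At 35: go left to 13.
      13 is a leaf — visit 13.
    Visit 35.
    At 35: go right to 2.
      At 2: go left to 12.
        At 12: no left child.
        Visit 12.
        At 12: go right to 31.
          At 31: no left child.
          Visit 31.
          At 31: go right to 34.
            34 is a leaf — visit 34.
      Visit 2.
      At 2: no right child.
  Visit 8.
  At 8: go right to 32.
    At 32: go left to 18.
      18 is a leaf — visit 18.
    Visit 32.
    At 32: no right child.
Visit 26.
At 26: go right to 7.
  At 7: no left child.
  Visit 7.
  At 7: go right to 1.
    At 1: go left to 21.
      At 21: no left child.
      Visit 21.
      At 21: go right to 17.
        At 17: go left to 3.
          At 3: no left child.
          Visit 3.
          At 3: go right to 38.
            38 is a leaf — visit 38.
        Visit 17.
        At 17: no right child.
    Visit 1.
    At 1: go right to 10.
      10 is a leaf — visit 10.

13 35 12 31 34 2 8 18 32 26 7 21 3 38 17 1 10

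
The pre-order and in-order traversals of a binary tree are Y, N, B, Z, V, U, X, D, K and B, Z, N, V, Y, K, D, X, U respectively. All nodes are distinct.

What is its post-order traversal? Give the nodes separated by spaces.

The first element of pre-order is the root; it splits in-order into left and right subtrees.
Root Y: left subtree has 4 nodes {B, Z, N, V}, right has 4 {K, D, X, U}.
  Root N: left subtree has 2 nodes {B, Z}, right has 1 {V}.
    Root B: left subtree has 0 nodes { }, right has 1 {Z}.
  Root U: left subtree has 3 nodes {K, D, X}, right has 0 { }.
    Root X: left subtree has 2 nodes {K, D}, right has 0 { }.
      Root D: left subtree has 1 node {K}, right has 0 { }.

Z B V N K D X U Y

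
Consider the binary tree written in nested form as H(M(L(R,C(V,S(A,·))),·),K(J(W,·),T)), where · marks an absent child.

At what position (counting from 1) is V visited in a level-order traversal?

Level-order visits nodes level by level from the root, left to right within each level.
Level 0: H
Level 1: M, K
Level 2: L, J, T
Level 3: R, C, W
Level 4: V, S
Level 5: A
Full level-order sequence: H, M, K, L, J, T, R, C, W, V, S, A.

10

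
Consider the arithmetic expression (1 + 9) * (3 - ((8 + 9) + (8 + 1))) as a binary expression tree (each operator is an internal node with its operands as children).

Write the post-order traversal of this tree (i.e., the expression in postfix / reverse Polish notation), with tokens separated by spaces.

Post-order on an expression tree gives postfix notation: for each operator, emit left operand, right operand, then the operator.

1 9 + 3 8 9 + 8 1 + + - *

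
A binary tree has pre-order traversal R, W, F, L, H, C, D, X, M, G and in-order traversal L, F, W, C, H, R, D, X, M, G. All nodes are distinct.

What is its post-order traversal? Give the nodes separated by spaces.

L F C H W G M X D R

The first element of pre-order is the root; it splits in-order into left and right subtrees.
Root R: left subtree has 5 nodes {L, F, W, C, H}, right has 4 {D, X, M, G}.
  Root W: left subtree has 2 nodes {L, F}, right has 2 {C, H}.
    Root F: left subtree has 1 node {L}, right has 0 { }.
    Root H: left subtree has 1 node {C}, right has 0 { }.
  Root D: left subtree has 0 nodes { }, right has 3 {X, M, G}.
    Root X: left subtree has 0 nodes { }, right has 2 {M, G}.
      Root M: left subtree has 0 nodes { }, right has 1 {G}.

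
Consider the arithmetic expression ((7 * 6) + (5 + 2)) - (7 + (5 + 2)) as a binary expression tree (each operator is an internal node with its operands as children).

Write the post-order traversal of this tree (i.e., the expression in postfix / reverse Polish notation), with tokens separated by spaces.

Post-order on an expression tree gives postfix notation: for each operator, emit left operand, right operand, then the operator.

7 6 * 5 2 + + 7 5 2 + + -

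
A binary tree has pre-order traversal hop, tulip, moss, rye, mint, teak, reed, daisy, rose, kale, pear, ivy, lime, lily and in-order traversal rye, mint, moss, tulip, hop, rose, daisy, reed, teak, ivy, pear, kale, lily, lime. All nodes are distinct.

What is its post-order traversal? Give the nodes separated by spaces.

The first element of pre-order is the root; it splits in-order into left and right subtrees.
Root hop: left subtree has 4 nodes {rye, mint, moss, tulip}, right has 9 {rose, daisy, reed, teak, ivy, pear, kale, lily, lime}.
  Root tulip: left subtree has 3 nodes {rye, mint, moss}, right has 0 { }.
    Root moss: left subtree has 2 nodes {rye, mint}, right has 0 { }.
      Root rye: left subtree has 0 nodes { }, right has 1 {mint}.
  Root teak: left subtree has 3 nodes {rose, daisy, reed}, right has 5 {ivy, pear, kale, lily, lime}.
    Root reed: left subtree has 2 nodes {rose, daisy}, right has 0 { }.
      Root daisy: left subtree has 1 node {rose}, right has 0 { }.
    Root kale: left subtree has 2 nodes {ivy, pear}, right has 2 {lily, lime}.
      Root pear: left subtree has 1 node {ivy}, right has 0 { }.
      Root lime: left subtree has 1 node {lily}, right has 0 { }.

mint rye moss tulip rose daisy reed ivy pear lily lime kale teak hop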